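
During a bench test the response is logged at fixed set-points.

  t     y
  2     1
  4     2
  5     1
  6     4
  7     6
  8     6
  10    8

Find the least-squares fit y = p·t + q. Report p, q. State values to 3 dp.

p = 0.976, q = -1.857

From the data, Σt·t = 294, Σt = 42, Σ1 = 7.
Right-hand side: Σt·y = 209, Σy = 28.
Δ = 294·7 − 42² = 294.
p = (209·7 − 42·28)/294 = 41/42; q = (294·28 − 42·209)/294 = -13/7.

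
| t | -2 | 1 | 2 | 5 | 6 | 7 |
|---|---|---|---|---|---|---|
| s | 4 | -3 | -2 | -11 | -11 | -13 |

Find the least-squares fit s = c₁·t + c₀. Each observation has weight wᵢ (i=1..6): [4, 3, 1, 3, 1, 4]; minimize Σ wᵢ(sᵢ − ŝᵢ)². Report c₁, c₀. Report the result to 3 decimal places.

From the data, Σwᵢ·t·t = 330, Σwᵢ·t = 46, Σwᵢ·1 = 16.
For XᵀWs: Σwᵢ·t·s = -640, Σwᵢ·s = -91.
Δ = 330·16 − 46² = 3164.
c₁ = ((-640)·16 − 46·(-91))/3164 = -3027/1582; c₀ = (330·(-91) − 46·(-640))/3164 = -295/1582.

c₁ = -1.913, c₀ = -0.186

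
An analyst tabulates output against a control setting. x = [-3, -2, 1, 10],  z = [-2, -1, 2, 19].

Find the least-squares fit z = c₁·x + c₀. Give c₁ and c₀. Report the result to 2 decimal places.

c₁ = 1.65, c₀ = 2.03

With design matrix A, AᵀA = [[114, 6]; [6, 4]] and Aᵀz = [200, 18]ᵀ.
det = 114·4 − 6² = 420.
c₁ = (200·4 − 6·18)/420 = 173/105; c₀ = (114·18 − 6·200)/420 = 71/35.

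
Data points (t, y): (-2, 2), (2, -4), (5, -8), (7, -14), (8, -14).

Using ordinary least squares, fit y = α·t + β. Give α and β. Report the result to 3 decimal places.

MᵀM·[α, β]ᵀ = Mᵀy reads: 146·α + 20·β = -262;  20·α + 5·β = -38.
(Σt·t = 146, Σt = 20, Σ1 = 5, Σt·y = -262, Σy = -38.)
Determinant 146·5 − 20² = 330.
α = ((-262)·5 − 20·(-38))/330 = -5/3; β = (146·(-38) − 20·(-262))/330 = -14/15.

α = -1.667, β = -0.933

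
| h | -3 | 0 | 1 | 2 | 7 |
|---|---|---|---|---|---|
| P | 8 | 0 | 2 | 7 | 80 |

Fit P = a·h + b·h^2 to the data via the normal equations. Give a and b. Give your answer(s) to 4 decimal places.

a = 1.3954, b = 1.4280

Forming XᵀX = [[63, 325]; [325, 2499]] and XᵀP = [552, 4022]ᵀ gives XᵀX·[a, b]ᵀ = XᵀP.
Determinant 63·2499 − 325² = 51812.
a = (552·2499 − 325·4022)/51812 = 36149/25906; b = (63·4022 − 325·552)/51812 = 36993/25906.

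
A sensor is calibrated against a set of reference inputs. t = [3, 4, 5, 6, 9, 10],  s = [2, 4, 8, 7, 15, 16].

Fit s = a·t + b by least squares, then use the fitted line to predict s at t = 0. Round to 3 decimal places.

ŝ = -3.773

Setting ∂/∂a … = 0 gives: 267·a + 37·b = 399;  37·a + 6·b = 52.
det = 267·6 − 37² = 233.
a = (399·6 − 37·52)/233 = 470/233; b = (267·52 − 37·399)/233 = -879/233.
At t = 0: ŝ = (470/233)·(0) + (-879/233)·(1) = -879/233.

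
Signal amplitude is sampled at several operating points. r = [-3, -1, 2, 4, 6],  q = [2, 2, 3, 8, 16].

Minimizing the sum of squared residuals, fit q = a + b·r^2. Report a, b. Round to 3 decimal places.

a = 0.661, b = 0.420

With design matrix X, XᵀX = [[5, 66]; [66, 1650]] and Xᵀq = [31, 736]ᵀ.
det = 5·1650 − 66² = 3894.
a = (31·1650 − 66·736)/3894 = 39/59; b = (5·736 − 66·31)/3894 = 817/1947.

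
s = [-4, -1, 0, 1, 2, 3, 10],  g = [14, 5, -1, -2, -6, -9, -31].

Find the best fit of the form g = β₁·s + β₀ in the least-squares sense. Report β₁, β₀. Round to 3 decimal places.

Setting ∂/∂β₁ … = 0 gives: 131·β₁ + 11·β₀ = -412;  11·β₁ + 7·β₀ = -30.
(Σs·s = 131, Σs = 11, Σ1 = 7, Σs·g = -412, Σg = -30.)
Determinant 131·7 − 11² = 796.
β₁ = ((-412)·7 − 11·(-30))/796 = -1277/398; β₀ = (131·(-30) − 11·(-412))/796 = 301/398.

β₁ = -3.209, β₀ = 0.756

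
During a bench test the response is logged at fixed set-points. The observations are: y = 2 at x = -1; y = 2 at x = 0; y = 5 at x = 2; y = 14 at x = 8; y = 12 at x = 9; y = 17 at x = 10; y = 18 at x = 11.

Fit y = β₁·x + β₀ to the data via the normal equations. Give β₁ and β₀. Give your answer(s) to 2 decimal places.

β₁ = 1.34, β₀ = 2.53

The normal equations are: 371·β₁ + 39·β₀ = 596;  39·β₁ + 7·β₀ = 70.
(Σx·x = 371, Σx = 39, Σ1 = 7, Σx·y = 596, Σy = 70.)
Determinant 371·7 − 39² = 1076.
β₁ = (596·7 − 39·70)/1076 = 721/538; β₀ = (371·70 − 39·596)/1076 = 1363/538.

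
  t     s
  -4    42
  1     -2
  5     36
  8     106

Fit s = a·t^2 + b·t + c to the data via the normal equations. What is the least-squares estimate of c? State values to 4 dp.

With design matrix A, AᵀA = [[4978, 574, 106]; [574, 106, 10]; [106, 10, 4]] and Aᵀs = [8354, 858, 182]ᵀ.
Row-reducing yields a = 13457/6684, b = -6027/2228, c = -3643/3342.

c = -1.0901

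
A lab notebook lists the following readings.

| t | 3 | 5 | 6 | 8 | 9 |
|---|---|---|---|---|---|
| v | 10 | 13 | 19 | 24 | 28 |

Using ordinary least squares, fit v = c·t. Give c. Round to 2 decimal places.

Sums needed: Σt·t = 215.
For Mᵀv: Σt·v = 653.
MᵀM·[c]ᵀ = Mᵀv becomes [[215]]·[c]ᵀ = [653]ᵀ.
c = 653/215 = 3.03721.

c = 3.04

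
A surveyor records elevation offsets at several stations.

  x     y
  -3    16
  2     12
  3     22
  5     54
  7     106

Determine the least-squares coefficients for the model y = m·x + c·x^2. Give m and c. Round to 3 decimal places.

m = 0.944, c = 2.024

The normal equations are: 96·m + 476·c = 1054;  476·m + 3204·c = 6934.
(Σx·x = 96, Σx·x^2 = 476, Σx^2·x^2 = 3204, Σx·y = 1054, Σx^2·y = 6934.)
Eliminating c: 3204·(row 1) − 476·(row 2) gives 81008·m = 3204·1054 − 476·6934 = 76432, so m = 4777/5063.
Then c = (6934 − 476·(4777/5063))/3204 = 20495/10126.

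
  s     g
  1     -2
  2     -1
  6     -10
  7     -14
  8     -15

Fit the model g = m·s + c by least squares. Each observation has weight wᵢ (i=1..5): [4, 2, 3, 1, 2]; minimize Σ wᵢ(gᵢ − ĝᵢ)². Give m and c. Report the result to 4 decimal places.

m = -1.9295, c = 0.8788

Sums needed: Σwᵢ·s·s = 297, Σwᵢ·s = 49, Σwᵢ·1 = 12.
And Σwᵢ·s·g = -530, Σwᵢ·g = -84.
So XᵀWX·[m, c]ᵀ = XᵀWg: [[297, 49]; [49, 12]]·[m, c]ᵀ = [-530, -84]ᵀ.
Δ = 297·12 − 49² = 1163.
m = ((-530)·12 − 49·(-84))/1163 = -2244/1163; c = (297·(-84) − 49·(-530))/1163 = 1022/1163.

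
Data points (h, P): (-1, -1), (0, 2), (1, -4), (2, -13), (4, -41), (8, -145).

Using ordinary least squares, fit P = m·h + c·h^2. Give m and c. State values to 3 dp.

m = -2.206, c = -1.992

Entries of AᵀA: Σh·h = 86, Σh·h^2 = 584, Σh^2·h^2 = 4370.
And Σh·P = -1353, Σh^2·P = -9993.
AᵀA·[m, c]ᵀ = AᵀP becomes [[86, 584]; [584, 4370]]·[m, c]ᵀ = [-1353, -9993]ᵀ.
Eliminating c: 4370·(row 1) − 584·(row 2) gives 34764·m = 4370·(-1353) − 584·(-9993) = -76698, so m = -12783/5794.
Then c = ((-9993) − 584·(-12783/5794))/4370 = -11541/5794.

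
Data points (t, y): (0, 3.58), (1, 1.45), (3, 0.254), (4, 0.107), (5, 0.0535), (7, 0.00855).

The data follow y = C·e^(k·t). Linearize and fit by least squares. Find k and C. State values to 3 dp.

Linearized form: ln y = k·t + ln C. From the 6 transformed points,
Over the data: Σt = 20.0000, Σ(t)² = 100.0000, Σln y = -9.6483, Σt·ln y = -60.6525.
Normal system: [[100.0000, 20.0000]; [20.0000, 6]]·[k, ln C]ᵀ = [-60.6525, -9.6483]ᵀ.
Δ = 100.0000·6 − (20.0000)² = 200.0000; k = (-60.6525·6 − 20.0000·-9.6483)/200.0000 = -0.85474, ln C = (100.0000·-9.6483 − 20.0000·-60.6525)/200.0000 = 1.24109, so C = exp(1.24109) = 3.45940.

k = -0.855, C = 3.459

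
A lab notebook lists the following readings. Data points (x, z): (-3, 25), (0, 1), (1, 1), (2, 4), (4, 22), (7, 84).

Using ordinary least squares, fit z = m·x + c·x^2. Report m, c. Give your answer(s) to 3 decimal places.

m = -2.286, c = 2.032

The normal equations are: 79·m + 389·c = 610;  389·m + 2755·c = 4710.
Determinant 79·2755 − 389² = 66324.
m = (610·2755 − 389·4710)/66324 = -37910/16581; c = (79·4710 − 389·610)/66324 = 33700/16581.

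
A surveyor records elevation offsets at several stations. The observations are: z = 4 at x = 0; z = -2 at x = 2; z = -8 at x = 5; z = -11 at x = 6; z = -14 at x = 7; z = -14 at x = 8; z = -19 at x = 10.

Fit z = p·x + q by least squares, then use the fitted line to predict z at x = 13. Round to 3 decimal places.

Compute the Gram sums: Σx·x = 278, Σx = 38, Σ1 = 7.
And Σx·z = -510, Σz = -64.
AᵀA·[p, q]ᵀ = Aᵀz becomes [[278, 38]; [38, 7]]·[p, q]ᵀ = [-510, -64]ᵀ.
Eliminating q: 7·(row 1) − 38·(row 2) gives 502·p = 7·(-510) − 38·(-64) = -1138, so p = -569/251.
Then q = ((-64) − 38·(-569/251))/7 = 794/251.
At x = 13: ẑ = (-569/251)·(13) + (794/251)·(1) = -6603/251.

ẑ = -26.307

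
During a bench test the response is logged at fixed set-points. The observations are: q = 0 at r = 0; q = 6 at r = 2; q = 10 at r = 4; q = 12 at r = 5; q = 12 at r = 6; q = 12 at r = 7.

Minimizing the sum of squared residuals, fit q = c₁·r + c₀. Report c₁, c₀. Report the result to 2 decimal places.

c₁ = 1.76, c₀ = 1.61

The normal equations are: 130·c₁ + 24·c₀ = 268;  24·c₁ + 6·c₀ = 52.
Determinant 130·6 − 24² = 204.
c₁ = (268·6 − 24·52)/204 = 30/17; c₀ = (130·52 − 24·268)/204 = 82/51.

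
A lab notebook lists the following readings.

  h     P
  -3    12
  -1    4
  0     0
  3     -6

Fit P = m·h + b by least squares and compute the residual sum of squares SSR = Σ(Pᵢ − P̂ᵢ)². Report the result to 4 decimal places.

Setting ∂/∂m … = 0 gives: 19·m + (-1)·b = -58;  (-1)·m + 4·b = 10.
Δ = 19·4 − (-1)² = 75.
m = ((-58)·4 − (-1)·10)/75 = -74/25; b = (19·10 − (-1)·(-58))/75 = 44/25.
Residuals: 34/25, -18/25, -44/25, 28/25; SSR = 168/25.

SSR = 6.7200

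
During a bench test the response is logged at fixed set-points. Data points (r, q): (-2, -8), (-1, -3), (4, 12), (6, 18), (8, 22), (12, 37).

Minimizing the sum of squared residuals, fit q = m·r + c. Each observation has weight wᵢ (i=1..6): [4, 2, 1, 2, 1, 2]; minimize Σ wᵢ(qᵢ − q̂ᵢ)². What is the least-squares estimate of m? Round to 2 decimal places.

The normal equations are: 458·m + 38·c = 1398;  38·m + 12·c = 106.
Determinant 458·12 − 38² = 4052.
m = (1398·12 − 38·106)/4052 = 3187/1013; c = (458·106 − 38·1398)/4052 = -1144/1013.

m = 3.15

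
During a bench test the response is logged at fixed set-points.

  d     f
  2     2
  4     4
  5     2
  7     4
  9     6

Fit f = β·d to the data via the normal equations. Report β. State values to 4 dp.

Entries of XᵀX: Σd·d = 175.
And Σd·f = 112.
β = 112/175 = 0.64.

β = 0.6400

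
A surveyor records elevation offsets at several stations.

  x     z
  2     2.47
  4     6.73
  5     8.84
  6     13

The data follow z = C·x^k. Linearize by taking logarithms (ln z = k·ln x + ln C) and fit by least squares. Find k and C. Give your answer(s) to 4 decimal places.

Let Y = ln z. Fitting Y = k·ln x + ln C by least squares:
Σln x = 5.4806, Σ(ln x)² = 8.2030, Σln z = 7.5550, Σln x·ln z = 11.3730.
Equations: 8.2030·k + 5.4806·ln C = 11.3730;  5.4806·k + 4·ln C = 7.5550.
Slope k = (n·Σln x·ln z − Σln x·Σln z)/(n·Σ(ln x)² − (Σln x)²) = (4·11.3730 − 5.4806·7.5550)/2.7744 = 1.47264; ln C = (Σln z − k·Σln x)/n = -0.12899, so C = exp(-0.12899) = 0.87898.

k = 1.4726, C = 0.8790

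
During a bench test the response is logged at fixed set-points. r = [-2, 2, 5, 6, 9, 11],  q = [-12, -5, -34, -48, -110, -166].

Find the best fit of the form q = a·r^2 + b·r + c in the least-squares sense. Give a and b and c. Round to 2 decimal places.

Setting ∂/∂a … = 0 gives: 23155·a + 2401·b + 271·c = -31642;  2401·a + 271·b + 31·c = -3260;  271·a + 31·b + 6·c = -375.
(Σr^2·r^2 = 23155, Σr^2·r = 2401, Σr^2 = 271, Σr·r = 271, Σr = 31, Σ1 = 6, Σr^2·q = -31642, Σr·q = -3260, Σq = -375.)
Inverting the 3×3 Gram matrix, [a, b, c]ᵀ = [-45922/31209, 42283/31209, -31627/10403]ᵀ.

a = -1.47, b = 1.35, c = -3.04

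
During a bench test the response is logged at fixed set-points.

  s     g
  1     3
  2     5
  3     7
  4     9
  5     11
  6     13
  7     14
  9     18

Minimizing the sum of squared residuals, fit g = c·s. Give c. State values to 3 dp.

Forming XᵀX = [[221]] and Xᵀg = [463]ᵀ gives XᵀX·[c]ᵀ = Xᵀg.
Hence c = 463 / 221 ≈ 2.09502.

c = 2.095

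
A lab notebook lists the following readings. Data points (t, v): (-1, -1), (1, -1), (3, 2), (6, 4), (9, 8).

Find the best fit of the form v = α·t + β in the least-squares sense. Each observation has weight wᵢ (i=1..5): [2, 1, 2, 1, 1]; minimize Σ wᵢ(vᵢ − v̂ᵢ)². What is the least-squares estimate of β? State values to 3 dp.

β = -0.682

Setting ∂/∂α … = 0 gives: 138·α + 20·β = 109;  20·α + 7·β = 13.
Δ = 138·7 − 20² = 566.
α = (109·7 − 20·13)/566 = 503/566; β = (138·13 − 20·109)/566 = -193/283.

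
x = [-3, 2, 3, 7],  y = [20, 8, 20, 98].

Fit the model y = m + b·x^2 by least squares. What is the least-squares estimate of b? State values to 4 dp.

b = 1.9735

Normal-equation sums: Σ1 = 4, Σx^2 = 71, Σx^2·x^2 = 2579.
Moment sums: Σy = 146, Σx^2·y = 5194.
MᵀM·[m, b]ᵀ = Mᵀy becomes [[4, 71]; [71, 2579]]·[m, b]ᵀ = [146, 5194]ᵀ.
Eliminating b: 2579·(row 1) − 71·(row 2) gives 5275·m = 2579·146 − 71·5194 = 7760, so m = 1552/1055.
Then b = (5194 − 71·(1552/1055))/2579 = 2082/1055.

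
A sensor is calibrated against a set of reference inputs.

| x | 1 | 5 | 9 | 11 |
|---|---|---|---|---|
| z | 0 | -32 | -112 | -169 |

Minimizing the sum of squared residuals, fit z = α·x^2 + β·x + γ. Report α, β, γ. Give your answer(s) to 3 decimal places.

Compute the Gram sums: Σx^2·x^2 = 21828, Σx^2·x = 2186, Σx^2 = 228, Σx·x = 228, Σx = 26, Σ1 = 4.
For Aᵀz: Σx^2·z = -30321, Σx·z = -3027, Σz = -313.
AᵀA·[α, β, γ]ᵀ = Aᵀz becomes [[21828, 2186, 228]; [2186, 228, 26]; [228, 26, 4]]·[α, β, γ]ᵀ = [-30321, -3027, -313]ᵀ.
Inverting the 3×3 Gram matrix, [α, β, γ]ᵀ = [-1175/796, 315/398, 593/796]ᵀ.

α = -1.476, β = 0.791, γ = 0.745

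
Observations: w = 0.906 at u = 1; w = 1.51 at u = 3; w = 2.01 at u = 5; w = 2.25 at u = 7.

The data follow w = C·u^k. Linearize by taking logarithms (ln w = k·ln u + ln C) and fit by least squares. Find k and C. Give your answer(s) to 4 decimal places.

k = 0.4767, C = 0.9057

Linearized form: ln w = k·ln u + ln C. From the 4 transformed points,
Over the data: Σln u = 4.6540, Σ(ln u)² = 7.5838, Σln w = 1.8225, Σln u·ln w = 3.1544.
Normal system: [[7.5838, 4.6540]; [4.6540, 4]]·[k, ln C]ᵀ = [3.1544, 1.8225]ᵀ.
Δ = 7.5838·4 − (4.6540)² = 8.6759; k = (3.1544·4 − 4.6540·1.8225)/8.6759 = 0.47670, ln C = (7.5838·1.8225 − 4.6540·3.1544)/8.6759 = -0.09902, so C = exp(-0.09902) = 0.90573.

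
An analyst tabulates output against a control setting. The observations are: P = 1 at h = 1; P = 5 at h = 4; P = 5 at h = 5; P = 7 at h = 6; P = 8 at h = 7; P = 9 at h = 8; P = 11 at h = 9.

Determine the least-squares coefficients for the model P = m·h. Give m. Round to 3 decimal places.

m = 1.158

Sums needed: Σh·h = 272.
And Σh·P = 315.
Hence m = 315 / 272 ≈ 1.15809.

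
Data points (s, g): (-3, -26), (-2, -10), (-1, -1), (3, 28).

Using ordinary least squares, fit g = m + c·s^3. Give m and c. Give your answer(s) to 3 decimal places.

From the data, Σ1 = 4, Σs^3 = -9, Σs^3·s^3 = 1523.
Right-hand side: Σg = -9, Σs^3·g = 1539.
Determinant 4·1523 − (-9)² = 6011.
m = ((-9)·1523 − (-9)·1539)/6011 = 144/6011; c = (4·1539 − (-9)·(-9))/6011 = 6075/6011.

m = 0.024, c = 1.011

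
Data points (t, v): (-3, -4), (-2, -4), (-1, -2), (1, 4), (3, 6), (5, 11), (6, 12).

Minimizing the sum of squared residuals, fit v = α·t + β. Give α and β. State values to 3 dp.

α = 1.926, β = 0.809

Normal-equation sums: Σt·t = 85, Σt = 9, Σ1 = 7.
And Σt·v = 171, Σv = 23.
Normal equations: [[85, 9]; [9, 7]]·[α, β]ᵀ = [171, 23]ᵀ.
Δ = 85·7 − 9² = 514.
α = (171·7 − 9·23)/514 = 495/257; β = (85·23 − 9·171)/514 = 208/257.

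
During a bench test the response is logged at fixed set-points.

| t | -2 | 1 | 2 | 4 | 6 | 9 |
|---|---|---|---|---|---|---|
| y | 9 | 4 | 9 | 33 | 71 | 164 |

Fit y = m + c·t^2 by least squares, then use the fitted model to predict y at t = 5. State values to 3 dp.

ŷ = 51.003

Forming XᵀX = [[6, 142]; [142, 8146]] and Xᵀy = [290, 16444]ᵀ gives XᵀX·[m, c]ᵀ = Xᵀy.
Δ = 6·8146 − 142² = 28712.
m = (290·8146 − 142·16444)/28712 = 6823/7178; c = (6·16444 − 142·290)/28712 = 14371/7178.
At t = 5: ŷ = (6823/7178)·(1) + (14371/7178)·(25) = 183049/3589.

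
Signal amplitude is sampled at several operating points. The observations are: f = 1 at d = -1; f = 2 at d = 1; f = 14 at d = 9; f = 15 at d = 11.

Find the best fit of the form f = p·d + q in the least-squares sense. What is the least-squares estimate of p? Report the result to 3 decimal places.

p = 1.269

Compute the Gram sums: Σd·d = 204, Σd = 20, Σ1 = 4.
And Σd·f = 292, Σf = 32.
So MᵀM·[p, q]ᵀ = Mᵀf: [[204, 20]; [20, 4]]·[p, q]ᵀ = [292, 32]ᵀ.
det = 204·4 − 20² = 416.
p = (292·4 − 20·32)/416 = 33/26; q = (204·32 − 20·292)/416 = 43/26.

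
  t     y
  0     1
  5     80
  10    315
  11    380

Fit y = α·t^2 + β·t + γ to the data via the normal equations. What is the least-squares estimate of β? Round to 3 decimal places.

From the data, Σt^2·t^2 = 25266, Σt^2·t = 2456, Σt^2 = 246, Σt·t = 246, Σt = 26, Σ1 = 4.
Right-hand side: Σt^2·y = 79480, Σt·y = 7730, Σy = 776.
Normal equations: [[25266, 2456, 246]; [2456, 246, 26]; [246, 26, 4]]·[α, β, γ]ᵀ = [79480, 7730, 776]ᵀ.
Inverting the 3×3 Gram matrix, [α, β, γ]ᵀ = [14331/4610, 1309/4610, 895/922]ᵀ.

β = 0.284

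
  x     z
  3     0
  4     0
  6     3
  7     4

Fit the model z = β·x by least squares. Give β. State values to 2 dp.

β = 0.42

With design matrix M, MᵀM = [[110]] and Mᵀz = [46]ᵀ.
β = 46/110 = 0.418182.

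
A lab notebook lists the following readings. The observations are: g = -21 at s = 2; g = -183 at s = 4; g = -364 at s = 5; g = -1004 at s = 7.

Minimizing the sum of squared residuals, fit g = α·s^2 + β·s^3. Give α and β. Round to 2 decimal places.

α = 0.48, β = -3.00

XᵀX·[α, β]ᵀ = Xᵀg reads: 3298·α + 20988·β = -61308;  20988·α + 137434·β = -401752.
Eliminating β: 137434·(row 1) − 20988·(row 2) gives 12761188·α = 137434·(-61308) − 20988·(-401752) = 6167304, so α = 140166/290027.
Then β = ((-401752) − 20988·(140166/290027))/137434 = -9561448/3190297.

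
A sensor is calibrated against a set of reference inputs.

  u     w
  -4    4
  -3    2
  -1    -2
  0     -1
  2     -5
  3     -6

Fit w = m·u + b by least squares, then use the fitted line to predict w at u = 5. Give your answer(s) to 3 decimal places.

From the data, Σu·u = 39, Σu = -3, Σ1 = 6.
Moment sums: Σu·w = -48, Σw = -8.
Eliminating b: 6·(row 1) − (-3)·(row 2) gives 225·m = 6·(-48) − (-3)·(-8) = -312, so m = -104/75.
Then b = ((-8) − (-3)·(-104/75))/6 = -152/75.
At u = 5: ŵ = (-104/75)·(5) + (-152/75)·(1) = -224/25.

ŵ = -8.960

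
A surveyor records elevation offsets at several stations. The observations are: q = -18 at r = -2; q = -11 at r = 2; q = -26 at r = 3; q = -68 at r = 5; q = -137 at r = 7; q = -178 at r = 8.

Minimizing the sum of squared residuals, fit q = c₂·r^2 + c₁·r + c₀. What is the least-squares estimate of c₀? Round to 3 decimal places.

c₀ = -3.132

The normal system MᵀM·[c₂, c₁, c₀]ᵀ = Mᵀq is [[7235, 1007, 155]; [1007, 155, 23]; [155, 23, 6]]·[c₂, c₁, c₀]ᵀ = [-20155, -2787, -438]ᵀ.
Inverting the 3×3 Gram matrix, [c₂, c₁, c₀]ᵀ = [-200081/68244, 104525/68244, -17811/5687]ᵀ.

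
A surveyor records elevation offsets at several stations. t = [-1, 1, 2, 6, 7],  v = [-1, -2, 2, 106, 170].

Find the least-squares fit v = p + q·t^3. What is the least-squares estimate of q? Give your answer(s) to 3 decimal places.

q = 0.500

MᵀM·[p, q]ᵀ = Mᵀv reads: 5·p + 567·q = 275;  567·p + 164371·q = 81221.
(Σ1 = 5, Σt^3 = 567, Σt^3·t^3 = 164371, Σv = 275, Σt^3·v = 81221.)
Eliminating q: 164371·(row 1) − 567·(row 2) gives 500366·p = 164371·275 − 567·81221 = -850282, so p = -425141/250183.
Then q = (81221 − 567·(-425141/250183))/164371 = 125090/250183.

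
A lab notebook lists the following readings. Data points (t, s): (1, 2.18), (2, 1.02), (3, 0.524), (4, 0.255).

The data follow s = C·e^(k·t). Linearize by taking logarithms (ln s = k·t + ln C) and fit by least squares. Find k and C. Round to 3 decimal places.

k = -0.710, C = 4.360

With ln sᵢ as the transformed response and tᵢ as the regressor:
XᵀX = [[30.0000, 10.0000]; [10.0000, 4]], rhs = [-6.5858, -1.2136]ᵀ  (here Σt = 10.0000, Σ(t)² = 30.0000, Σln s = -1.2136, Σt·ln s = -6.5858).
Solving (det = 20.0000): k = -0.71035, ln C = 1.47247, so C = exp(1.47247) = 4.36000.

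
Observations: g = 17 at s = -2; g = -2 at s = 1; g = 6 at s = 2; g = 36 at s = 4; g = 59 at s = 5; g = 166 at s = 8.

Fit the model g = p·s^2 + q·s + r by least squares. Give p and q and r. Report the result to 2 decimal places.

p = 2.96, q = -2.81, r = -0.81

With design matrix A, AᵀA = [[5010, 702, 114]; [702, 114, 18]; [114, 18, 6]] and Aᵀg = [12765, 1743, 282]ᵀ.
Row-reducing yields p = 225/76, q = -1069/380, r = -77/95.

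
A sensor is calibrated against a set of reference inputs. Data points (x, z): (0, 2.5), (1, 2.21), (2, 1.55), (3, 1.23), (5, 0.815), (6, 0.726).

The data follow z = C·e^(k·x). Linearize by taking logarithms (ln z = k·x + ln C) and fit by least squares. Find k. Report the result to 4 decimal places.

k = -0.2176

With ln zᵢ as the transformed response and xᵢ as the regressor:
AᵀA = [[75.0000, 17.0000]; [17.0000, 6]], rhs = [-0.6535, 1.8298]ᵀ  (here Σx = 17.0000, Σ(x)² = 75.0000, Σln z = 1.8298, Σx·ln z = -0.6535).
Solving (det = 161.0000): k = -0.21756, ln C = 0.92139.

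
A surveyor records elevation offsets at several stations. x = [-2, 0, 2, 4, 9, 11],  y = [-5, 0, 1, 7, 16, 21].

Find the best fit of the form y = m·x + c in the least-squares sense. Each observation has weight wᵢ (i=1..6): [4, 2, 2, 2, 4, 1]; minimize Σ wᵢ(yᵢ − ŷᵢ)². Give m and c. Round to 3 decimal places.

Entries of MᵀWM: Σwᵢ·x·x = 501, Σwᵢ·x = 51, Σwᵢ·1 = 15.
And Σwᵢ·x·y = 907, Σwᵢ·y = 81.
Eliminating c: 15·(row 1) − 51·(row 2) gives 4914·m = 15·907 − 51·81 = 9474, so m = 1579/819.
Then c = (81 − 51·(1579/819))/15 = -946/819.

m = 1.928, c = -1.155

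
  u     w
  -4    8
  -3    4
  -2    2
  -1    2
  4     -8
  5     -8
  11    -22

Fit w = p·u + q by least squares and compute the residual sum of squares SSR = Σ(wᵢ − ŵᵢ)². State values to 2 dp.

Compute the Gram sums: Σu·u = 192, Σu = 10, Σ1 = 7.
And Σu·w = -364, Σw = -22.
XᵀX·[p, q]ᵀ = Xᵀw becomes [[192, 10]; [10, 7]]·[p, q]ᵀ = [-364, -22]ᵀ.
Eliminating q: 7·(row 1) − 10·(row 2) gives 1244·p = 7·(-364) − 10·(-22) = -2328, so p = -582/311.
Then q = ((-22) − 10·(-582/311))/7 = -146/311.
Residuals: 306/311, -356/311, -396/311, 186/311, -14/311, 568/311, -294/311; SSR = 2640/311.

SSR = 8.49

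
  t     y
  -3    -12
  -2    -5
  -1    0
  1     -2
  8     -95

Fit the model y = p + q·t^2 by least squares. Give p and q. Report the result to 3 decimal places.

Entries of MᵀM: Σ1 = 5, Σt^2 = 79, Σt^2·t^2 = 4195.
Right-hand side: Σy = -114, Σt^2·y = -6210.
So MᵀM·[p, q]ᵀ = Mᵀy: [[5, 79]; [79, 4195]]·[p, q]ᵀ = [-114, -6210]ᵀ.
Δ = 5·4195 − 79² = 14734.
p = ((-114)·4195 − 79·(-6210))/14734 = 6180/7367; q = (5·(-6210) − 79·(-114))/14734 = -11022/7367.

p = 0.839, q = -1.496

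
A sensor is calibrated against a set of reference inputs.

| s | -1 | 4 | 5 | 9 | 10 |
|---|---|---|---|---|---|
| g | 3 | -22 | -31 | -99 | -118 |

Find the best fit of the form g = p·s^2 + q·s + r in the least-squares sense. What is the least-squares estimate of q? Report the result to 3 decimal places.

From the data, Σs^2·s^2 = 17443, Σs^2·s = 1917, Σs^2 = 223, Σs·s = 223, Σs = 27, Σ1 = 5.
For Aᵀg: Σs^2·g = -20943, Σs·g = -2317, Σg = -267.
So AᵀA·[p, q, r]ᵀ = Aᵀg: [[17443, 1917, 223]; [1917, 223, 27]; [223, 27, 5]]·[p, q, r]ᵀ = [-20943, -2317, -267]ᵀ.
Row-reducing yields p = -18411/17675, q = -30386/17675, r = 1182/505.

q = -1.719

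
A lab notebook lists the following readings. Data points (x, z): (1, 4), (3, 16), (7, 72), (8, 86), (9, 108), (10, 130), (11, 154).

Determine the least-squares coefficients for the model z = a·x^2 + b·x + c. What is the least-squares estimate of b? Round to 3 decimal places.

b = 3.017

Sums needed: Σx^2·x^2 = 37781, Σx^2·x = 3943, Σx^2 = 425, Σx·x = 425, Σx = 49, Σ1 = 7.
Moment sums: Σx^2·z = 49562, Σx·z = 5210, Σz = 570.
Normal equations: [[37781, 3943, 425]; [3943, 425, 49]; [425, 49, 7]]·[a, b, c]ᵀ = [49562, 5210, 570]ᵀ.
Row-reducing yields a = 79342/78969, b = 21662/7179, c = -18278/26323.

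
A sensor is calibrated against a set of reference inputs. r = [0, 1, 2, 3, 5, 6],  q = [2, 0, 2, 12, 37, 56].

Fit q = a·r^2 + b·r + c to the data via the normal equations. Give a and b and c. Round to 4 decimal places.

a = 2.0345, b = -3.0750, c = 1.4476

AᵀA·[a, b, c]ᵀ = Aᵀq reads: 2019·a + 377·b + 75·c = 3057;  377·a + 75·b + 17·c = 561;  75·a + 17·b + 6·c = 109.
Inverting the 3×3 Gram matrix, [a, b, c]ᵀ = [1709/840, -123/40, 152/105]ᵀ.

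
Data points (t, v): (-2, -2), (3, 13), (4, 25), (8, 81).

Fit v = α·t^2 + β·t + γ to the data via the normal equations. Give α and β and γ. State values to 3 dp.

α = 1.009, β = 2.274, γ = -1.597

The normal equations are: 4449·α + 595·β + 93·γ = 5693;  595·α + 93·β + 13·γ = 791;  93·α + 13·β + 4·γ = 117.
Inverting the 3×3 Gram matrix, [α, β, γ]ᵀ = [3062/3035, 6901/3035, -4846/3035]ᵀ.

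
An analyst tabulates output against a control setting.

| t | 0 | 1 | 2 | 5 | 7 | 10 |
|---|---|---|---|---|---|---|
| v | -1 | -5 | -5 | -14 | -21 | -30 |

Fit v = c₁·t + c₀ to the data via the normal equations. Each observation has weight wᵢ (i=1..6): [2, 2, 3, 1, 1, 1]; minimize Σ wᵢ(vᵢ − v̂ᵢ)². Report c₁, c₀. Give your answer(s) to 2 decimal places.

Sums needed: Σwᵢ·t·t = 188, Σwᵢ·t = 30, Σwᵢ·1 = 10.
For AᵀWv: Σwᵢ·t·v = -557, Σwᵢ·v = -92.
Normal equations: [[188, 30]; [30, 10]]·[c₁, c₀]ᵀ = [-557, -92]ᵀ.
Determinant 188·10 − 30² = 980.
c₁ = ((-557)·10 − 30·(-92))/980 = -281/98; c₀ = (188·(-92) − 30·(-557))/980 = -293/490.

c₁ = -2.87, c₀ = -0.60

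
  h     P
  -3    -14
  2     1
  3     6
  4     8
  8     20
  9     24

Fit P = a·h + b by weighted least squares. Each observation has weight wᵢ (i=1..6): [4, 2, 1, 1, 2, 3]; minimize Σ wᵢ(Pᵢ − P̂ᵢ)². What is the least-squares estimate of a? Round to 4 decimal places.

a = 3.1461

Sums needed: Σwᵢ·h·h = 440, Σwᵢ·h = 42, Σwᵢ·1 = 13.
Right-hand side: Σwᵢ·h·P = 1190, Σwᵢ·P = 72.
Eliminating b: 13·(row 1) − 42·(row 2) gives 3956·a = 13·1190 − 42·72 = 12446, so a = 6223/1978.
Then b = (72 − 42·(6223/1978))/13 = -4575/989.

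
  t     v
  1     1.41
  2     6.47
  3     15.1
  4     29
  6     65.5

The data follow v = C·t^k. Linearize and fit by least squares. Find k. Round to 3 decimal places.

k = 2.148

Taking logs, ln v = k·ln t + ln C, so regress ln v on ln t.
Σln t = 4.9698, Σ(ln t)² = 6.8196, Σln v = 12.4748, Σln t·ln v = 16.4379.
Equations: 6.8196·k + 4.9698·ln C = 16.4379;  4.9698·k + 5·ln C = 12.4748.
Solving (det = 9.3990): k = 2.14832, ln C = 0.35961.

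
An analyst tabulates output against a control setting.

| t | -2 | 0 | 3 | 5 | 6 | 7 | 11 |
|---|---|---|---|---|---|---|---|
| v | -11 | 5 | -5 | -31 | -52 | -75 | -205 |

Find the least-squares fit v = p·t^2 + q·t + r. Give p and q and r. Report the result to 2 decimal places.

p = -1.99, q = 2.84, r = 3.70

Entries of AᵀA: Σt^2·t^2 = 19060, Σt^2·t = 2034, Σt^2 = 244, Σt·t = 244, Σt = 30, Σ1 = 7.
And Σt^2·v = -31216, Σt·v = -3240, Σv = -374.
So AᵀA·[p, q, r]ᵀ = Aᵀv: [[19060, 2034, 244]; [2034, 244, 30]; [244, 30, 7]]·[p, q, r]ᵀ = [-31216, -3240, -374]ᵀ.
Solving the 3×3 system (Gaussian elimination) gives p = -840806/422841, q = 400552/140947, r = 1566350/422841.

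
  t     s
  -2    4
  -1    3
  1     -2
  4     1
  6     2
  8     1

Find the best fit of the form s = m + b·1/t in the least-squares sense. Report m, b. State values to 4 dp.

Sums needed: Σ1 = 6, Σ1/t = 1/24, Σ1/t·1/t = 1357/576.
And Σs = 9, Σ1/t·s = -151/24.
det = 6·(1357/576) − (1/24)² = 8141/576.
m = (9·(1357/576) − (1/24)·(-151/24))/(8141/576) = 12364/8141; b = (6·(-151/24) − (1/24)·9)/(8141/576) = -21960/8141.

m = 1.5187, b = -2.6975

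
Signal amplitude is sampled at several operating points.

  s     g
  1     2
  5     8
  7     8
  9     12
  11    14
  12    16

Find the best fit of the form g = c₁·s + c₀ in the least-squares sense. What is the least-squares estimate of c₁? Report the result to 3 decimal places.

Forming AᵀA = [[421, 45]; [45, 6]] and Aᵀg = [552, 60]ᵀ gives AᵀA·[c₁, c₀]ᵀ = Aᵀg.
Determinant 421·6 − 45² = 501.
c₁ = (552·6 − 45·60)/501 = 204/167; c₀ = (421·60 − 45·552)/501 = 140/167.

c₁ = 1.222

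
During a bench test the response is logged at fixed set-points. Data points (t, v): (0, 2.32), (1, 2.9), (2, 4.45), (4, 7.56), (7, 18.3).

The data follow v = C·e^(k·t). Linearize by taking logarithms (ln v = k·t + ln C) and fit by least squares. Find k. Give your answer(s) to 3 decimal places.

k = 0.298

Taking logs, ln v = k·t + ln C, so regress ln v on t.
Σt = 14.0000, Σ(t)² = 70.0000, Σln v = 8.3290, Σt·ln v = 32.4903.
Normal system: [[70.0000, 14.0000]; [14.0000, 5]]·[k, ln C]ᵀ = [32.4903, 8.3290]ᵀ.
Solving (det = 154.0000): k = 0.29770, ln C = 0.83222.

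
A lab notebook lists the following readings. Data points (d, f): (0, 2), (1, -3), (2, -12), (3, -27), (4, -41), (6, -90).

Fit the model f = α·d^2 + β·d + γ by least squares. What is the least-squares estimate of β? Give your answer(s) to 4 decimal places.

β = -2.9000

Forming XᵀX = [[1650, 316, 66]; [316, 66, 16]; [66, 16, 6]] and Xᵀf = [-4190, -812, -171]ᵀ gives XᵀX·[α, β, γ]ᵀ = Xᵀf.
Inverting the 3×3 Gram matrix, [α, β, γ]ᵀ = [-173/84, -29/10, 793/420]ᵀ.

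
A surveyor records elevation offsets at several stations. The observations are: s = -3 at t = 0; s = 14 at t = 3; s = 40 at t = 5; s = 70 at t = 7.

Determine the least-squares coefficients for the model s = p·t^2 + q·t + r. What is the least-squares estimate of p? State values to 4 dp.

p = 1.0927

Compute the Gram sums: Σt^2·t^2 = 3107, Σt^2·t = 495, Σt^2 = 83, Σt·t = 83, Σt = 15, Σ1 = 4.
For Aᵀs: Σt^2·s = 4556, Σt·s = 732, Σs = 121.
So AᵀA·[p, q, r]ᵀ = Aᵀs: [[3107, 495, 83]; [495, 83, 15]; [83, 15, 4]]·[p, q, r]ᵀ = [4556, 732, 121]ᵀ.
Inverting the 3×3 Gram matrix, [p, q, r]ᵀ = [1791/1639, 4746/1639, -5381/1639]ᵀ.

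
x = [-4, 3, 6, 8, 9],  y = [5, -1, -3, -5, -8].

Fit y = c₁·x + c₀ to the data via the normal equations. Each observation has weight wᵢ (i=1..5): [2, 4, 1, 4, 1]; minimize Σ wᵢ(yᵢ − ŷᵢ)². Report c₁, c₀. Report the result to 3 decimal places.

Entries of MᵀWM: Σwᵢ·x·x = 441, Σwᵢ·x = 51, Σwᵢ·1 = 12.
Right-hand side: Σwᵢ·x·y = -302, Σwᵢ·y = -25.
Normal equations: [[441, 51]; [51, 12]]·[c₁, c₀]ᵀ = [-302, -25]ᵀ.
Eliminating c₀: 12·(row 1) − 51·(row 2) gives 2691·c₁ = 12·(-302) − 51·(-25) = -2349, so c₁ = -261/299.
Then c₀ = ((-25) − 51·(-261/299))/12 = 1459/897.

c₁ = -0.873, c₀ = 1.627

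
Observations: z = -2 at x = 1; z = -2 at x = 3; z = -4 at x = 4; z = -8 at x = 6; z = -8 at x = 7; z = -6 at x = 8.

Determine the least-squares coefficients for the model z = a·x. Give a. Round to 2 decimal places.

With design matrix A, AᵀA = [[175]] and Aᵀz = [-176]ᵀ.
a = (-176)/175 = -1.00571.

a = -1.01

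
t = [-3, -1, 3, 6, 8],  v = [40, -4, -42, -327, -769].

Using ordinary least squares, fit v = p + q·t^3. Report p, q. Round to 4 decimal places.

p = -2.6487, q = -1.4976

Sums needed: Σ1 = 5, Σt^3 = 727, Σt^3·t^3 = 310259.
For Xᵀv: Σv = -1102, Σt^3·v = -466570.
det = 5·310259 − 727² = 1022766.
p = ((-1102)·310259 − 727·(-466570))/1022766 = -1354514/511383; q = (5·(-466570) − 727·(-1102))/1022766 = -765848/511383.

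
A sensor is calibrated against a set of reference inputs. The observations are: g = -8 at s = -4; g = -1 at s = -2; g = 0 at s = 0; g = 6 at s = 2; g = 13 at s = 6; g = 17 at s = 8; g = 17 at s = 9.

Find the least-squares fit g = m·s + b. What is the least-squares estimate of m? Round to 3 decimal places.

m = 1.913

Normal-equation sums: Σs·s = 205, Σs = 19, Σ1 = 7.
Right-hand side: Σs·g = 413, Σg = 44.
XᵀX·[m, b]ᵀ = Xᵀg becomes [[205, 19]; [19, 7]]·[m, b]ᵀ = [413, 44]ᵀ.
Determinant 205·7 − 19² = 1074.
m = (413·7 − 19·44)/1074 = 685/358; b = (205·44 − 19·413)/1074 = 391/358.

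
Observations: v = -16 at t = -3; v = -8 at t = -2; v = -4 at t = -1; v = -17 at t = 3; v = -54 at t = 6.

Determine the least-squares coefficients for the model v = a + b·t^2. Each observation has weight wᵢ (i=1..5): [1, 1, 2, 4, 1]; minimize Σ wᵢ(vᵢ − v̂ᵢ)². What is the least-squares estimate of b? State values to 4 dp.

From the data, Σwᵢ·1 = 9, Σwᵢ·t^2 = 87, Σwᵢ·t^2·t^2 = 1719.
Moment sums: Σwᵢ·v = -154, Σwᵢ·t^2·v = -2740.
So AᵀWA·[a, b]ᵀ = AᵀWv: [[9, 87]; [87, 1719]]·[a, b]ᵀ = [-154, -2740]ᵀ.
det = 9·1719 − 87² = 7902.
a = ((-154)·1719 − 87·(-2740))/7902 = -4391/1317; b = (9·(-2740) − 87·(-154))/7902 = -1877/1317.

b = -1.4252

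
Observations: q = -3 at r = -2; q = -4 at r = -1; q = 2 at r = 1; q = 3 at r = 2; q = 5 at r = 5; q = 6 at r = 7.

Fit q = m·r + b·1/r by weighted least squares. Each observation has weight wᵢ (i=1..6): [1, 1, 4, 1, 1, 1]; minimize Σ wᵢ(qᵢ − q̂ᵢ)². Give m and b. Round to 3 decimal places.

Entries of MᵀWM: Σwᵢ·r·r = 87, Σwᵢ·r·1/r = 9, Σwᵢ·1/r·1/r = 13623/2450.
Moment sums: Σwᵢ·r·q = 91, Σwᵢ·1/r·q = 118/7.
Normal equations: [[87, 9]; [9, 13623/2450]]·[m, b]ᵀ = [91, 118/7]ᵀ.
Determinant 87·(13623/2450) − 9² = 986751/2450.
m = (91·(13623/2450) − 9·(118/7))/(986751/2450) = 289331/328917; b = (87·(118/7) − 9·91)/(986751/2450) = 528850/328917.

m = 0.880, b = 1.608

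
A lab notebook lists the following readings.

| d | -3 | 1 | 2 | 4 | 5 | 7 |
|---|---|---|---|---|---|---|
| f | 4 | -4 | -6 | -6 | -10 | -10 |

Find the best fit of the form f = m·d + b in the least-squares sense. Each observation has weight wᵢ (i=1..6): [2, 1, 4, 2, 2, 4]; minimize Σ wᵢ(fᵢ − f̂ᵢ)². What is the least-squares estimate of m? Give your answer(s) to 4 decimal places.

m = -1.3304

Sums needed: Σwᵢ·d·d = 313, Σwᵢ·d = 49, Σwᵢ·1 = 15.
Right-hand side: Σwᵢ·d·f = -504, Σwᵢ·f = -92.
So AᵀWA·[m, b]ᵀ = AᵀWf: [[313, 49]; [49, 15]]·[m, b]ᵀ = [-504, -92]ᵀ.
det = 313·15 − 49² = 2294.
m = ((-504)·15 − 49·(-92))/2294 = -1526/1147; b = (313·(-92) − 49·(-504))/2294 = -2050/1147.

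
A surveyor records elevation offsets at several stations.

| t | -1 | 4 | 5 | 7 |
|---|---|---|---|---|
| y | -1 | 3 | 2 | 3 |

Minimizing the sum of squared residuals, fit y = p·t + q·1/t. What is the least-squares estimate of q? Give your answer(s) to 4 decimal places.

Entries of AᵀA: Σt·t = 91, Σt·1/t = 4, Σ1/t·1/t = 22009/19600.
For Aᵀy: Σt·y = 44, Σ1/t·y = 361/140.
Δ = 91·(22009/19600) − 4² = 241317/2800.
p = (44·(22009/19600) − 4·(361/140))/(241317/2800) = 255412/563073; q = (91·(361/140) − 4·44)/(241317/2800) = 54740/80439.

q = 0.6805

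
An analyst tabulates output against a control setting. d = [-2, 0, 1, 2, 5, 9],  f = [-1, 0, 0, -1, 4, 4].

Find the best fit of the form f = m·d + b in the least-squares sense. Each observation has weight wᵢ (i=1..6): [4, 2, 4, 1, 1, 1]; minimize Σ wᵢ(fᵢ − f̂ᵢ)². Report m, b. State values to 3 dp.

m = 0.498, b = -0.229

From the data, Σwᵢ·d·d = 130, Σwᵢ·d = 12, Σwᵢ·1 = 13.
And Σwᵢ·d·f = 62, Σwᵢ·f = 3.
So MᵀWM·[m, b]ᵀ = MᵀWf: [[130, 12]; [12, 13]]·[m, b]ᵀ = [62, 3]ᵀ.
det = 130·13 − 12² = 1546.
m = (62·13 − 12·3)/1546 = 385/773; b = (130·3 − 12·62)/1546 = -177/773.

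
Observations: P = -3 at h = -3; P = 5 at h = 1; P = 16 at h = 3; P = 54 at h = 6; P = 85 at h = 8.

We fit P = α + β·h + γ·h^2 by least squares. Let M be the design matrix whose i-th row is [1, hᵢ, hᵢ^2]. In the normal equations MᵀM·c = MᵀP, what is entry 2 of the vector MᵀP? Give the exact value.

1066

Entry 2 ↔ basis h, so (MᵀP)_{2} = Σᵢ (h)·Pᵢ = (-3)·(-3) + (1)·(5) + (3)·(16) + (6)·(54) + (8)·(85) = 1066.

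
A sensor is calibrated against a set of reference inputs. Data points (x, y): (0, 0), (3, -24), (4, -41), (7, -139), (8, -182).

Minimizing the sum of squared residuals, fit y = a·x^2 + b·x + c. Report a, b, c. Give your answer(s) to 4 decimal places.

Entries of AᵀA: Σx^2·x^2 = 6834, Σx^2·x = 946, Σx^2 = 138, Σx·x = 138, Σx = 22, Σ1 = 5.
And Σx^2·y = -19331, Σx·y = -2665, Σy = -386.
So AᵀA·[a, b, c]ᵀ = Aᵀy: [[6834, 946, 138]; [946, 138, 22]; [138, 22, 5]]·[a, b, c]ᵀ = [-19331, -2665, -386]ᵀ.
Row-reducing yields a = -37531/12316, b = 19681/12316, c = -384/3079.

a = -3.0473, b = 1.5980, c = -0.1247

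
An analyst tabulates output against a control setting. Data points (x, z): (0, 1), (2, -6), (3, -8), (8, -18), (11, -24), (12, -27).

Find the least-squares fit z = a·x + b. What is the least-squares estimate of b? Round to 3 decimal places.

b = -0.524

Compute the Gram sums: Σx·x = 342, Σx = 36, Σ1 = 6.
Right-hand side: Σx·z = -768, Σz = -82.
Normal equations: [[342, 36]; [36, 6]]·[a, b]ᵀ = [-768, -82]ᵀ.
Δ = 342·6 − 36² = 756.
a = ((-768)·6 − 36·(-82))/756 = -46/21; b = (342·(-82) − 36·(-768))/756 = -11/21.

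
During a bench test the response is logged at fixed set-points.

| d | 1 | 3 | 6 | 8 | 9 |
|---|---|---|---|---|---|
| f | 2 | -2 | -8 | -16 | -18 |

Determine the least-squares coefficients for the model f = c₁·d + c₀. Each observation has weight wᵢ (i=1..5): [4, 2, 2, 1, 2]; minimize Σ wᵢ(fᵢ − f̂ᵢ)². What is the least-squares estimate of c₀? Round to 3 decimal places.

c₀ = 4.947

With design matrix X, XᵀWX = [[320, 48]; [48, 11]] and XᵀWf = [-552, -64]ᵀ.
Δ = 320·11 − 48² = 1216.
c₁ = ((-552)·11 − 48·(-64))/1216 = -375/152; c₀ = (320·(-64) − 48·(-552))/1216 = 94/19.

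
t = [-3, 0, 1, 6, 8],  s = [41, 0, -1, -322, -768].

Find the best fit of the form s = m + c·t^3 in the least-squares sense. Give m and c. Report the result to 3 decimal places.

Compute the Gram sums: Σ1 = 5, Σt^3 = 702, Σt^3·t^3 = 309530.
Right-hand side: Σs = -1050, Σt^3·s = -463876.
Normal equations: [[5, 702]; [702, 309530]]·[m, c]ᵀ = [-1050, -463876]ᵀ.
det = 5·309530 − 702² = 1054846.
m = ((-1050)·309530 − 702·(-463876))/1054846 = 24402/40571; c = (5·(-463876) − 702·(-1050))/1054846 = -791140/527423.

m = 0.601, c = -1.500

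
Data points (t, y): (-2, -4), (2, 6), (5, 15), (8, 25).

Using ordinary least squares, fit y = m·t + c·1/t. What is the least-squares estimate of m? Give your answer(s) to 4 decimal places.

m = 3.1510

From the data, Σt·t = 97, Σt·1/t = 4, Σ1/t·1/t = 889/1600.
For Xᵀy: Σt·y = 295, Σ1/t·y = 89/8.
Determinant 97·(889/1600) − 4² = 60633/1600.
m = (295·(889/1600) − 4·(89/8))/(60633/1600) = 63685/20211; c = (97·(89/8) − 4·295)/(60633/1600) = -53800/20211.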